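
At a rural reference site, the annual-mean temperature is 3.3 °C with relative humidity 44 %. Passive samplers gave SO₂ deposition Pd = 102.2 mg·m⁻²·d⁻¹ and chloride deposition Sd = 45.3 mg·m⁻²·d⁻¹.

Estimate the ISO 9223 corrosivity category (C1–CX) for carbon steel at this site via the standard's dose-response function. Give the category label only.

C2

carbon steel: temperature factor f = +0.150·(-6.7) = -1.0050
  Pd branch = 1.77·Pd^0.52·e^(0.02·RH+f) = 17.32 μm/a
  Cl⁻ term: 0.102·45.3^0.62·exp(0.033·44+0.04·3.3) = 5.288
  sum: 17.32 + 5.288 → r_corr = 22.61 μm/a
ISO 9223 Table 2 (carbon steel): 1.3 < 22.6 ≤ 25 μm/a ⇒ C2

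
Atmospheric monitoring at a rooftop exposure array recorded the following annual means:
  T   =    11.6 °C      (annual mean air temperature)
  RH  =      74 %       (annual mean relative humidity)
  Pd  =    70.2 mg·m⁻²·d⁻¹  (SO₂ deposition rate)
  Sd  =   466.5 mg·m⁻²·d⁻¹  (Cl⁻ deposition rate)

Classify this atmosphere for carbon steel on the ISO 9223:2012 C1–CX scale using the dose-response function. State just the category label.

C5

carbon steel: temperature factor f = -0.054·(1.6) = -0.0864
  SO₂ term: 1.77·70.2^0.52·exp(0.02·74-0.0864) = 65.06
  Sd branch = 0.102·Sd^0.62·e^(0.033·RH+0.04·T) = 84.21 μm/a
  r_corr = 65.06 + 84.21 = 149.3 μm/a
Category bounds: 80…200 μm/a bracket r_corr ⇒ C5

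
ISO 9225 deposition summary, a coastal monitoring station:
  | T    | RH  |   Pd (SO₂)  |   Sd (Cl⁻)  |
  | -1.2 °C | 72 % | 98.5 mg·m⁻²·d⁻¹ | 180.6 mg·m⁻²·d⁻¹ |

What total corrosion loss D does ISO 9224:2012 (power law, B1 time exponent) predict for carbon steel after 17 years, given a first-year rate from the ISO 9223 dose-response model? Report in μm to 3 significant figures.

D(17) = 182 μm

carbon steel: temperature factor f = +0.150·(-11.2) = -1.6800
  SO₂ term: 1.77·98.5^0.52·exp(0.02·72-1.6800) = 15.15
  Cl⁻ term: 0.102·180.6^0.62·exp(0.033·72+0.04·-1.2) = 26.23
  r_corr = 15.15 + 26.23 = 41.38 μm/a
Power-law: D(17) = r_corr · 17^0.523
  D(17) = 41.38 × 17^0.523 = 41.38 × 4.401 = 182.1 μm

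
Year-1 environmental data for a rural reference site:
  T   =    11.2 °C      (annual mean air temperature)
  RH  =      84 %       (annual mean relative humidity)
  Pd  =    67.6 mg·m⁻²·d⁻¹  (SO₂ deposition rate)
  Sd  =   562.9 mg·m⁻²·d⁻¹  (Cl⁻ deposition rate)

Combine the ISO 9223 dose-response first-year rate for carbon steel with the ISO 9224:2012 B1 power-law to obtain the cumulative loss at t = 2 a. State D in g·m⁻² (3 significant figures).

D(2) = 2.36e+03 g·m⁻²

carbon steel: temperature factor f = -0.054·(1.2) = -0.0648
  Pd branch = 1.77·Pd^0.52·e^(0.02·RH+f) = 79.62 μm/a
  Sd branch = 0.102·Sd^0.62·e^(0.033·RH+0.04·T) = 129.5 μm/a
  r_corr = 79.62 + 129.5 = 209.1 μm/a
Power-law: D(2) = r_corr · 2^0.523
  D(2) = 209.1 × 2^0.523 = 209.1 × 1.437 = 300.5 μm
  Mass loss = 300.5 μm × 7.85 g/cm³ = 2359 g·m⁻²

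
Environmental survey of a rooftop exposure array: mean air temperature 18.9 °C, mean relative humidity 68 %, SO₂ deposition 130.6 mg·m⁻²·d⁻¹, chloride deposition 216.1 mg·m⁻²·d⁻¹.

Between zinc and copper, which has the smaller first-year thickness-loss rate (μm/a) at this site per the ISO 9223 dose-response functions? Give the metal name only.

copper

zinc: T>10 °C ⇒ hinge -0.071·(18.9−10) = -0.6319
  sulphur-dioxide contribution → 1.336 μm/a
  chloride contribution → 3.219 μm/a
  total first-year rate 4.555 μm/a
copper: f(T) = -0.080·(T−10) [T>10 °C] = -0.7120
  sulphur-dioxide contribution → 0.51 μm/a
  chloride contribution → 1.278 μm/a
  total first-year rate 1.788 μm/a
Ordering by μm/a: zinc (4.55) > copper (1.79)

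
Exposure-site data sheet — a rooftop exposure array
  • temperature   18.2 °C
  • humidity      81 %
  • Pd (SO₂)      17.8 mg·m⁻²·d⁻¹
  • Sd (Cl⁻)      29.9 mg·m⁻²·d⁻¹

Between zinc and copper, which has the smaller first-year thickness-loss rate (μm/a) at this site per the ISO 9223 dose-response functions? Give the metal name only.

copper

zinc: f(T) = -0.071·(T−10) [T>10 °C] = -0.5822
  SO₂ term: 0.0129·17.8^0.44·exp(0.046·81-0.5822) = 1.062
  Cl⁻ term: 0.0175·29.9^0.57·exp(0.008·81+0.085·18.2) = 1.09
  sum: 1.062 + 1.09 → r_corr = 2.152 μm/a
copper: f(T) = -0.080·(T−10) [T>10 °C] = -0.6560
  Pd branch = 0.0053·Pd^0.26·e^(0.059·RH+f) = 0.6918 μm/a
  Cl⁻ term: 0.01025·29.9^0.27·exp(0.036·81+0.049·18.2) = 1.156
  r_corr = 0.6918 + 1.156 = 1.848 μm/a
Ordering by μm/a: zinc (2.15) > copper (1.85)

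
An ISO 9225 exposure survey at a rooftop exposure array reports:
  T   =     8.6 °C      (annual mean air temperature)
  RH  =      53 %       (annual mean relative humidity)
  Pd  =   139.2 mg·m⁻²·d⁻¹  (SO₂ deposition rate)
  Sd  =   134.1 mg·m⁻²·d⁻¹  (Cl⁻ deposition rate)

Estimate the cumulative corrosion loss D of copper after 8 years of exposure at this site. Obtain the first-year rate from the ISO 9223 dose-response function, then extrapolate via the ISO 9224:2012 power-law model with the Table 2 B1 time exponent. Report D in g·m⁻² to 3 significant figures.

D(8) = 27.3 g·m⁻²

copper: f(T) = +0.126·(T−10) [T≤10 °C] = -0.1764
  Pd branch = 0.0053·Pd^0.26·e^(0.059·RH+f) = 0.3656 μm/a
  Cl⁻ term: 0.01025·134.1^0.27·exp(0.036·53+0.049·8.6) = 0.3952
  r_corr = 0.3656 + 0.3952 = 0.7608 μm/a
Power-law: D(8) = r_corr · 8^0.667
  D(8) = 0.7608 × 8^0.667 = 0.7608 × 4.003 = 3.045 μm
  Mass loss = 3.045 μm × 8.96 g/cm³ = 27.29 g·m⁻²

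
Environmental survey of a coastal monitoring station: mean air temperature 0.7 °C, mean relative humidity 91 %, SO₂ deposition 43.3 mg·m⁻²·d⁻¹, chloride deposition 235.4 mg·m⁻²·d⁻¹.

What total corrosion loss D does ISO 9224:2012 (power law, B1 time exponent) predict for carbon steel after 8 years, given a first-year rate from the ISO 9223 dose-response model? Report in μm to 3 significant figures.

carbon steel: temperature factor f = +0.150·(-9.3) = -1.3950
  SO₂ term: 1.77·43.3^0.52·exp(0.02·91-1.3950) = 19.21
  Sd branch = 0.102·Sd^0.62·e^(0.033·RH+0.04·T) = 62.44 μm/a
  sum: 19.21 + 62.44 → r_corr = 81.65 μm/a
Long-term exponent b (ISO 9224 Table 2, B1) = 0.523
  D(8) = 81.65 × 8^0.523 = 81.65 × 2.967 = 242.3 μm

D(8) = 242 μm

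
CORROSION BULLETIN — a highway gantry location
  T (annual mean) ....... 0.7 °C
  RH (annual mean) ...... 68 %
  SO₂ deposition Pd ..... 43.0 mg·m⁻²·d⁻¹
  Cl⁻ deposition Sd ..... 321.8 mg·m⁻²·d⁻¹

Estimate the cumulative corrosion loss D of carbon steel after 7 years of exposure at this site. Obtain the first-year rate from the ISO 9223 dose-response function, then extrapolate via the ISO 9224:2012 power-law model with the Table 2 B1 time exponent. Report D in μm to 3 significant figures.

carbon steel: T≤10 °C ⇒ hinge +0.150·(0.7−10) = -1.3950
  Pd branch = 1.77·Pd^0.52·e^(0.02·RH+f) = 12.08 μm/a
  Sd branch = 0.102·Sd^0.62·e^(0.033·RH+0.04·T) = 35.48 μm/a
  r_corr = 12.08 + 35.48 = 47.57 μm/a
Power-law: D(7) = r_corr · 7^0.523
  D(7) = 47.57 × 7^0.523 = 47.57 × 2.767 = 131.6 μm

D(7) = 132 μm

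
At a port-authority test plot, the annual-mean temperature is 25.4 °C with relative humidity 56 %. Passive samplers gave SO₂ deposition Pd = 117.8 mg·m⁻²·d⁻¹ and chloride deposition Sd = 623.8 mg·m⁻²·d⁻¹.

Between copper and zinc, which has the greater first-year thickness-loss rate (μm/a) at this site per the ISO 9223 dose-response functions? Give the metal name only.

copper: T>10 °C ⇒ hinge -0.080·(25.4−10) = -1.2320
  Pd branch = 0.0053·Pd^0.26·e^(0.059·RH+f) = 0.1454 μm/a
  Cl⁻ term: 0.01025·623.8^0.27·exp(0.036·56+0.049·25.4) = 1.519
  sum: 0.1454 + 1.519 → r_corr = 1.664 μm/a
zinc: f(T) = -0.071·(T−10) [T>10 °C] = -1.0934
  SO₂ term: 0.0129·117.8^0.44·exp(0.046·56-1.0934) = 0.4632
  Cl⁻ term: 0.0175·623.8^0.57·exp(0.008·56+0.085·25.4) = 9.299
  sum: 0.4632 + 9.299 → r_corr = 9.762 μm/a
Ordering by μm/a: zinc (9.76) > copper (1.66)

zinc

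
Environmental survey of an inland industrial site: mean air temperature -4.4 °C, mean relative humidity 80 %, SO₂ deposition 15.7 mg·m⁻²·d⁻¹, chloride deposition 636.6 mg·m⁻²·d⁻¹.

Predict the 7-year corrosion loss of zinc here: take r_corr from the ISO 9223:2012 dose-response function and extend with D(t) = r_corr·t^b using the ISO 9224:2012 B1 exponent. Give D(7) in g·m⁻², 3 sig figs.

D(7) = 66.0 g·m⁻²

zinc: temperature factor f = +0.038·(-14.4) = -0.5472
  sulphur-dioxide contribution → 0.9939 μm/a
  chloride contribution → 0.9052 μm/a
  ⇒ r_corr(zinc) = 1.899 μm/a
Long-term exponent b (ISO 9224 Table 2, B1) = 0.813
  D(7) = 1.899 × 7^0.813 = 1.899 × 4.865 = 9.239 μm
  Mass loss = 9.239 μm × 7.14 g/cm³ = 65.97 g·m⁻²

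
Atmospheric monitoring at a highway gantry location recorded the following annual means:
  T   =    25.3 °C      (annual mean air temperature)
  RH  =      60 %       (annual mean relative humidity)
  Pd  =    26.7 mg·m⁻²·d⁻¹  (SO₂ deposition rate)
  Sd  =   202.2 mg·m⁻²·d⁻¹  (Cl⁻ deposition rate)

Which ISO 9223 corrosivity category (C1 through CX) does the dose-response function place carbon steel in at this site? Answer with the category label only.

C4

carbon steel: f(T) = -0.054·(T−10) [T>10 °C] = -0.8262
  SO₂ term: 1.77·26.7^0.52·exp(0.02·60-0.8262) = 14.19
  Cl⁻ term: 0.102·202.2^0.62·exp(0.033·60+0.04·25.3) = 54.65
  r_corr = 14.19 + 54.65 = 68.84 μm/a
Category bounds: 50…80 μm/a bracket r_corr ⇒ C4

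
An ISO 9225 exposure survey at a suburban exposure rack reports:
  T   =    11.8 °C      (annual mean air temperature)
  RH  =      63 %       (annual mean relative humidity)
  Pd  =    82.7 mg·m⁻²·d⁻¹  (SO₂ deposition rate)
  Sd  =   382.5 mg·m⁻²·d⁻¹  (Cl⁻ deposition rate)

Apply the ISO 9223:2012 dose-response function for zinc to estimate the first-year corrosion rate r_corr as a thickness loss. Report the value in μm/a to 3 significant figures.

r_corr = 3.78 μm/a

zinc: f(T) = -0.071·(T−10) [T>10 °C] = -0.1278
  SO₂ term: 0.0129·82.7^0.44·exp(0.046·63-0.1278) = 1.437
  Sd branch = 0.0175·Sd^0.57·e^(0.008·RH+0.085·T) = 2.342 μm/a
  r_corr = 1.437 + 2.342 = 3.779 μm/a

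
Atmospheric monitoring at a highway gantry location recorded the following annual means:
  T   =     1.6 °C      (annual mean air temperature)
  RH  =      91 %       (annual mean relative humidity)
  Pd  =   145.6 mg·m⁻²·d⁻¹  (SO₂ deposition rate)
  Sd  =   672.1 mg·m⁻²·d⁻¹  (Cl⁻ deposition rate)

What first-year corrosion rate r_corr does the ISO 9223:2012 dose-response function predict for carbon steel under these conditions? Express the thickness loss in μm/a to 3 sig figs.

carbon steel: T≤10 °C ⇒ hinge +0.150·(1.6−10) = -1.2600
  Pd branch = 1.77·Pd^0.52·e^(0.02·RH+f) = 41.31 μm/a
  Sd branch = 0.102·Sd^0.62·e^(0.033·RH+0.04·T) = 124 μm/a
  r_corr = 41.31 + 124 = 165.4 μm/a

r_corr = 165 μm/a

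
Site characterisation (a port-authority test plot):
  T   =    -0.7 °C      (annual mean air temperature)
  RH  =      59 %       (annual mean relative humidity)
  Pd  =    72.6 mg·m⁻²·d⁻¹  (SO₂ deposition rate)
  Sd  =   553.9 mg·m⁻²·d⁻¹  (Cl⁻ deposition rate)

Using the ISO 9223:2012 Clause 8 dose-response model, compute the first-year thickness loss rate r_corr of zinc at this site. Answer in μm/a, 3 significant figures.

r_corr = 1.82 μm/a

zinc: f(T) = +0.038·(T−10) [T≤10 °C] = -0.4066
  sulphur-dioxide contribution → 0.8541 μm/a
  chloride contribution → 0.9681 μm/a
  total first-year rate 1.822 μm/a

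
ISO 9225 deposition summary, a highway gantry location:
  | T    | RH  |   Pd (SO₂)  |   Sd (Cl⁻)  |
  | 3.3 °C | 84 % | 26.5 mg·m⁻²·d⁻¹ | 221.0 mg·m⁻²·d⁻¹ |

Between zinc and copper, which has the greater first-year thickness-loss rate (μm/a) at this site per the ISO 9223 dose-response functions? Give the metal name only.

zinc: temperature factor f = +0.038·(-6.7) = -0.2546
  sulphur-dioxide contribution → 2.015 μm/a
  chloride contribution → 0.984 μm/a
  total first-year rate 2.999 μm/a
copper: f(T) = +0.126·(T−10) [T≤10 °C] = -0.8442
  sulphur-dioxide contribution → 0.7587 μm/a
  chloride contribution → 1.065 μm/a
  ⇒ r_corr(copper) = 1.823 μm/a
Ordering by μm/a: zinc (3) > copper (1.82)

zinc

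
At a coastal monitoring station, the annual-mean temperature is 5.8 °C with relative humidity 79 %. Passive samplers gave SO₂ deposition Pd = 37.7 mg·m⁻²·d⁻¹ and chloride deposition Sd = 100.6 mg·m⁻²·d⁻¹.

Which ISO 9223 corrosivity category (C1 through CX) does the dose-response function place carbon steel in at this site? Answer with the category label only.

carbon steel: f(T) = +0.150·(T−10) [T≤10 °C] = -0.6300
  SO₂ term: 1.77·37.7^0.52·exp(0.02·79-0.6300) = 30.22
  Cl⁻ term: 0.102·100.6^0.62·exp(0.033·79+0.04·5.8) = 30.42
  r_corr = 30.22 + 30.42 = 60.64 μm/a
Category bounds: 50…80 μm/a bracket r_corr ⇒ C4

C4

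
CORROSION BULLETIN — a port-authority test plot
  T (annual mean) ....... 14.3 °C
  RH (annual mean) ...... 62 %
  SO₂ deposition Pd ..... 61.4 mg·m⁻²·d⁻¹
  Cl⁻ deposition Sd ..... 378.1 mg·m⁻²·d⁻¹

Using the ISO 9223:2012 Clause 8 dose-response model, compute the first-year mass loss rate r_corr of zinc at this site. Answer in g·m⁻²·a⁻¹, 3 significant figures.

r_corr = 27.6 g·m⁻²·a⁻¹

zinc: T>10 °C ⇒ hinge -0.071·(14.3−10) = -0.3053
  sulphur-dioxide contribution → 1.008 μm/a
  chloride contribution → 2.855 μm/a
  ⇒ r_corr(zinc) = 3.863 μm/a
Convert to mass loss: 3.863 μm/a × 7.14 g/cm³ = 27.58 g·m⁻²·a⁻¹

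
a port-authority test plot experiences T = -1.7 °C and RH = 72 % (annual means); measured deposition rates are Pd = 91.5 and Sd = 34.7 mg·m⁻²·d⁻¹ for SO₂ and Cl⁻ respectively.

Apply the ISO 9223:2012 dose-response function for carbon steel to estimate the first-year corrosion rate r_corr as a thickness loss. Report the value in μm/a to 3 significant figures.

r_corr = 22.8 μm/a

carbon steel: T≤10 °C ⇒ hinge +0.150·(-1.7−10) = -1.7550
  sulphur-dioxide contribution → 13.52 μm/a
  chloride contribution → 9.246 μm/a
  total first-year rate 22.77 μm/a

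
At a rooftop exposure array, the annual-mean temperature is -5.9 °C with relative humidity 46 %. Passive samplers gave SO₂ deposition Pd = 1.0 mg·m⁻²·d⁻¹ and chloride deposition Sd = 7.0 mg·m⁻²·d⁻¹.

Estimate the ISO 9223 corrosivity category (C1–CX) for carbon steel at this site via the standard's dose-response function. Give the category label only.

C2

carbon steel: T≤10 °C ⇒ hinge +0.150·(-5.9−10) = -2.3850
  sulphur-dioxide contribution → 0.409 μm/a
  chloride contribution → 1.228 μm/a
  total first-year rate 1.637 μm/a
1.64 μm/a falls in (1.3, 25] for carbon steel → category C2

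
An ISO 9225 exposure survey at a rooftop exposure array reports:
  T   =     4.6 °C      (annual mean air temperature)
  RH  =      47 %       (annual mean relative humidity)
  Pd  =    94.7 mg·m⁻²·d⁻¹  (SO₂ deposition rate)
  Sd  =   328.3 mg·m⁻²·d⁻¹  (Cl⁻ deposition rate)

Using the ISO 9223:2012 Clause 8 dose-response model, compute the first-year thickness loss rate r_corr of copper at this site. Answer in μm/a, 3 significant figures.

r_corr = 0.474 μm/a

copper: temperature factor f = +0.126·(-5.4) = -0.6804
  Pd branch = 0.0053·Pd^0.26·e^(0.059·RH+f) = 0.1403 μm/a
  Sd branch = 0.01025·Sd^0.27·e^(0.036·RH+0.049·T) = 0.3333 μm/a
  sum: 0.1403 + 0.3333 → r_corr = 0.4736 μm/a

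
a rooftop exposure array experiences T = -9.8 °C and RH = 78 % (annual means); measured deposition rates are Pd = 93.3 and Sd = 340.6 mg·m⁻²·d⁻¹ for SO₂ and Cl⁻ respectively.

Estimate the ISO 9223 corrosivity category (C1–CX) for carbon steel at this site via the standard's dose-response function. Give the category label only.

carbon steel: T≤10 °C ⇒ hinge +0.150·(-9.8−10) = -2.9700
  Pd branch = 1.77·Pd^0.52·e^(0.02·RH+f) = 4.57 μm/a
  Sd branch = 0.102·Sd^0.62·e^(0.033·RH+0.04·T) = 33.59 μm/a
  r_corr = 4.57 + 33.59 = 38.16 μm/a
38.2 μm/a falls in (25, 50] for carbon steel → category C3

C3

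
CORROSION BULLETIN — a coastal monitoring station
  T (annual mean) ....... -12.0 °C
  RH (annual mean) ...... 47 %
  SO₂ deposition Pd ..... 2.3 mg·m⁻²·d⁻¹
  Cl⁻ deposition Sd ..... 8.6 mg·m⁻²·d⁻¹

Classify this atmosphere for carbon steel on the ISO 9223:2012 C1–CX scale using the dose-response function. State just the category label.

C2

carbon steel: T≤10 °C ⇒ hinge +0.150·(-12.0−10) = -3.3000
  Pd branch = 1.77·Pd^0.52·e^(0.02·RH+f) = 0.2577 μm/a
  Sd branch = 0.102·Sd^0.62·e^(0.033·RH+0.04·T) = 1.13 μm/a
  r_corr = 0.2577 + 1.13 = 1.388 μm/a
ISO 9223 Table 2 (carbon steel): 1.3 < 1.39 ≤ 25 μm/a ⇒ C2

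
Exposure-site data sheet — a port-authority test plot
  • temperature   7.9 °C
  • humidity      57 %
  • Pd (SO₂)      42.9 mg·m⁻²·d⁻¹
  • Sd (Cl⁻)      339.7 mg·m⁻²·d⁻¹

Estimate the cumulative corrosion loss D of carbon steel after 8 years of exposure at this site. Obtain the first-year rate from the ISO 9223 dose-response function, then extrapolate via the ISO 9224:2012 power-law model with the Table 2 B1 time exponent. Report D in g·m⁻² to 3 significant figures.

carbon steel: temperature factor f = +0.150·(-2.1) = -0.3150
  Pd branch = 1.77·Pd^0.52·e^(0.02·RH+f) = 28.52 μm/a
  Sd branch = 0.102·Sd^0.62·e^(0.033·RH+0.04·T) = 34.04 μm/a
  r_corr = 28.52 + 34.04 = 62.56 μm/a
Power-law: D(8) = r_corr · 8^0.523
  D(8) = 62.56 × 8^0.523 = 62.56 × 2.967 = 185.6 μm
  Mass loss = 185.6 μm × 7.85 g/cm³ = 1457 g·m⁻²

D(8) = 1.46e+03 g·m⁻²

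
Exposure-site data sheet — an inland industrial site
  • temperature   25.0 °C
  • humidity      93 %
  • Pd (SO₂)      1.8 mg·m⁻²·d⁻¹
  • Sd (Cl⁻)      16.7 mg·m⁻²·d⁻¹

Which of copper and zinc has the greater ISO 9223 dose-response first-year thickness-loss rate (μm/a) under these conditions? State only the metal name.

copper

copper: temperature factor f = -0.080·(15.0) = -1.2000
  sulphur-dioxide contribution → 0.4492 μm/a
  chloride contribution → 2.123 μm/a
  total first-year rate 2.572 μm/a
zinc: T>10 °C ⇒ hinge -0.071·(25.0−10) = -1.0650
  sulphur-dioxide contribution → 0.4152 μm/a
  chloride contribution → 1.535 μm/a
  ⇒ r_corr(zinc) = 1.95 μm/a
Ordering by μm/a: copper (2.57) > zinc (1.95)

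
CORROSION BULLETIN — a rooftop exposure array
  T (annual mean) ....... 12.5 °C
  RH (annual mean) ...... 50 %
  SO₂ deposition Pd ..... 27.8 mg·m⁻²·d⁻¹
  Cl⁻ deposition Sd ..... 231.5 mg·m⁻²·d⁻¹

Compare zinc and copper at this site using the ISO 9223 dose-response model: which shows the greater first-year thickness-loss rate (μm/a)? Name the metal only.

zinc: temperature factor f = -0.071·(2.5) = -0.1775
  SO₂ term: 0.0129·27.8^0.44·exp(0.046·50-0.1775) = 0.4653
  Cl⁻ term: 0.0175·231.5^0.57·exp(0.008·50+0.085·12.5) = 1.683
  r_corr = 0.4653 + 1.683 = 2.148 μm/a
copper: f(T) = -0.080·(T−10) [T>10 °C] = -0.2000
  Pd branch = 0.0053·Pd^0.26·e^(0.059·RH+f) = 0.1968 μm/a
  Sd branch = 0.01025·Sd^0.27·e^(0.036·RH+0.049·T) = 0.4976 μm/a
  r_corr = 0.1968 + 0.4976 = 0.6944 μm/a
Ordering by μm/a: zinc (2.15) > copper (0.694)

zinc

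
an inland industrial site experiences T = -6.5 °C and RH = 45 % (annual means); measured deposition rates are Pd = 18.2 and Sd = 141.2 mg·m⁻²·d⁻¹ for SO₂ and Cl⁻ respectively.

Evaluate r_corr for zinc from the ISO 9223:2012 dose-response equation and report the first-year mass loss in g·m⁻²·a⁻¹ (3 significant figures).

r_corr = 3.13 g·m⁻²·a⁻¹

zinc: f(T) = +0.038·(T−10) [T≤10 °C] = -0.6270
  Pd branch = 0.0129·Pd^0.44·e^(0.046·RH+f) = 0.1958 μm/a
  Sd branch = 0.0175·Sd^0.57·e^(0.008·RH+0.085·T) = 0.2426 μm/a
  sum: 0.1958 + 0.2426 → r_corr = 0.4383 μm/a
Convert to mass loss: 0.4383 μm/a × 7.14 g/cm³ = 3.13 g·m⁻²·a⁻¹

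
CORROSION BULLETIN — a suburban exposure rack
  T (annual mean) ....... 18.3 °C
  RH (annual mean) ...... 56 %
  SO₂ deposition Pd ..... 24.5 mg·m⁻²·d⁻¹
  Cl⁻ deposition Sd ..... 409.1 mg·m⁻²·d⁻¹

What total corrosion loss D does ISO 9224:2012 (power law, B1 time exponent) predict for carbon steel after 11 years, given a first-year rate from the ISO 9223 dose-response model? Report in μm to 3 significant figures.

D(11) = 260 μm

carbon steel: T>10 °C ⇒ hinge -0.054·(18.3−10) = -0.4482
  Pd branch = 1.77·Pd^0.52·e^(0.02·RH+f) = 18.29 μm/a
  Sd branch = 0.102·Sd^0.62·e^(0.033·RH+0.04·T) = 56.03 μm/a
  sum: 18.29 + 56.03 → r_corr = 74.31 μm/a
Long-term exponent b (ISO 9224 Table 2, B1) = 0.523
  D(11) = 74.31 × 11^0.523 = 74.31 × 3.505 = 260.4 μm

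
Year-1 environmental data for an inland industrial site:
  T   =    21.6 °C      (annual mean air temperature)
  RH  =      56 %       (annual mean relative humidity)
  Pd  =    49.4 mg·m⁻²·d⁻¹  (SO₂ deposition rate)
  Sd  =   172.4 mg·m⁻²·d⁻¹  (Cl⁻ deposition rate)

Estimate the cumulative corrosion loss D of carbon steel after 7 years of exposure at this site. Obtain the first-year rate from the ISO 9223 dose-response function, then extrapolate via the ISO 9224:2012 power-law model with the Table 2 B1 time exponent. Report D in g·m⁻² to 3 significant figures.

carbon steel: temperature factor f = -0.054·(11.6) = -0.6264
  Pd branch = 1.77·Pd^0.52·e^(0.02·RH+f) = 22.03 μm/a
  Sd branch = 0.102·Sd^0.62·e^(0.033·RH+0.04·T) = 37.42 μm/a
  r_corr = 22.03 + 37.42 = 59.45 μm/a
ISO 9224: D(t) = r_corr · t^b with b = 0.523 (carbon steel, B1)
  D(7) = 59.45 × 7^0.523 = 59.45 × 2.767 = 164.5 μm
  Mass loss = 164.5 μm × 7.85 g/cm³ = 1291 g·m⁻²

D(7) = 1.29e+03 g·m⁻²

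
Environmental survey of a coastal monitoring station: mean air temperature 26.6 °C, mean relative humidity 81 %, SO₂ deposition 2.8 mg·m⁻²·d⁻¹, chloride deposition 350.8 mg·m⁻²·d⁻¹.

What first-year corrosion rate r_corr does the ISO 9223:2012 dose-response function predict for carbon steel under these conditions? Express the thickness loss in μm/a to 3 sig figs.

r_corr = 168 μm/a

carbon steel: temperature factor f = -0.054·(16.6) = -0.8964
  Pd branch = 1.77·Pd^0.52·e^(0.02·RH+f) = 6.234 μm/a
  Sd branch = 0.102·Sd^0.62·e^(0.033·RH+0.04·T) = 162 μm/a
  r_corr = 6.234 + 162 = 168.2 μm/a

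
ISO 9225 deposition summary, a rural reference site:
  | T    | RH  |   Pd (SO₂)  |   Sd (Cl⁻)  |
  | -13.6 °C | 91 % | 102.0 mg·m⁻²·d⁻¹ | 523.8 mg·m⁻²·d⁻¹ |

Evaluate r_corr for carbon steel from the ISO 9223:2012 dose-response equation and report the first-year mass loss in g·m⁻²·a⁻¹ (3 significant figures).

r_corr = 482 g·m⁻²·a⁻¹

carbon steel: T≤10 °C ⇒ hinge +0.150·(-13.6−10) = -3.5400
  Pd branch = 1.77·Pd^0.52·e^(0.02·RH+f) = 3.511 μm/a
  Sd branch = 0.102·Sd^0.62·e^(0.033·RH+0.04·T) = 57.86 μm/a
  sum: 3.511 + 57.86 → r_corr = 61.38 μm/a
Convert to mass loss: 61.38 μm/a × 7.85 g/cm³ = 481.8 g·m⁻²·a⁻¹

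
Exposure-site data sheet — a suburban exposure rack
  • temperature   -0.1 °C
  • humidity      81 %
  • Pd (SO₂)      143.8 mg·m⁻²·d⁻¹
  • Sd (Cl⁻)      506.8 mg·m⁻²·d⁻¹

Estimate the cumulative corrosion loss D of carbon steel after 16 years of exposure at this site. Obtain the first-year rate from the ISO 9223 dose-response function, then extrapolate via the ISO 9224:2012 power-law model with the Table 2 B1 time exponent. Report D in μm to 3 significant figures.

carbon steel: T≤10 °C ⇒ hinge +0.150·(-0.1−10) = -1.5150
  sulphur-dioxide contribution → 26.04 μm/a
  chloride contribution → 69.94 μm/a
  total first-year rate 95.98 μm/a
Power-law: D(16) = r_corr · 16^0.523
  D(16) = 95.98 × 16^0.523 = 95.98 × 4.263 = 409.2 μm

D(16) = 409 μm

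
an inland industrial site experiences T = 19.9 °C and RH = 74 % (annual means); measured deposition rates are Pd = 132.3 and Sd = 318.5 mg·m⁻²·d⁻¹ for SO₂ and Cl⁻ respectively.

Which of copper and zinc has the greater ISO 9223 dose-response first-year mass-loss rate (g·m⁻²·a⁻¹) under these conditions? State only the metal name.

zinc

copper: f(T) = -0.080·(T−10) [T>10 °C] = -0.7920
  Pd branch = 0.0053·Pd^0.26·e^(0.059·RH+f) = 0.6731 μm/a
  Sd branch = 0.01025·Sd^0.27·e^(0.036·RH+0.049·T) = 1.849 μm/a
  sum: 0.6731 + 1.849 → r_corr = 2.522 μm/a
  mass loss = 2.522 μm/a × 8.96 g/cm³ = 22.6 g·m⁻²·a⁻¹
zinc: T>10 °C ⇒ hinge -0.071·(19.9−10) = -0.7029
  Pd branch = 0.0129·Pd^0.44·e^(0.046·RH+f) = 1.649 μm/a
  Cl⁻ term: 0.0175·318.5^0.57·exp(0.008·74+0.085·19.9) = 4.587
  r_corr = 1.649 + 4.587 = 6.236 μm/a
  mass loss = 6.236 μm/a × 7.14 g/cm³ = 44.52 g·m⁻²·a⁻¹
Ordering by g·m⁻²·a⁻¹: zinc (44.5) > copper (22.6)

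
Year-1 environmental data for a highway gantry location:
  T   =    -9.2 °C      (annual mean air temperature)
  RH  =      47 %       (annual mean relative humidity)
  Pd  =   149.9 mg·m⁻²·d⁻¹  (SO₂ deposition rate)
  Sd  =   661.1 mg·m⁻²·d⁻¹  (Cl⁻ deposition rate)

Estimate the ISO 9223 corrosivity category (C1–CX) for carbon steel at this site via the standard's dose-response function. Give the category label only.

C2

carbon steel: f(T) = +0.150·(T−10) [T≤10 °C] = -2.8800
  Pd branch = 1.77·Pd^0.52·e^(0.02·RH+f) = 3.442 μm/a
  Sd branch = 0.102·Sd^0.62·e^(0.033·RH+0.04·T) = 18.66 μm/a
  r_corr = 3.442 + 18.66 = 22.1 μm/a
Category bounds: 1.3…25 μm/a bracket r_corr ⇒ C2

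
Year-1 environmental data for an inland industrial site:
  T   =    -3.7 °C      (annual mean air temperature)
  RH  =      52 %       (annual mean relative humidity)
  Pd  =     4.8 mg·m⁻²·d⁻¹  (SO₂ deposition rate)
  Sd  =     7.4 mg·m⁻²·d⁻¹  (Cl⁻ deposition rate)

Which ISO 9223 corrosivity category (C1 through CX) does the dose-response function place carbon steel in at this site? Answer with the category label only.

C2

carbon steel: temperature factor f = +0.150·(-13.7) = -2.0550
  SO₂ term: 1.77·4.8^0.52·exp(0.02·52-2.0550) = 1.45
  Cl⁻ term: 0.102·7.4^0.62·exp(0.033·52+0.04·-3.7) = 1.692
  sum: 1.45 + 1.692 → r_corr = 3.143 μm/a
Category bounds: 1.3…25 μm/a bracket r_corr ⇒ C2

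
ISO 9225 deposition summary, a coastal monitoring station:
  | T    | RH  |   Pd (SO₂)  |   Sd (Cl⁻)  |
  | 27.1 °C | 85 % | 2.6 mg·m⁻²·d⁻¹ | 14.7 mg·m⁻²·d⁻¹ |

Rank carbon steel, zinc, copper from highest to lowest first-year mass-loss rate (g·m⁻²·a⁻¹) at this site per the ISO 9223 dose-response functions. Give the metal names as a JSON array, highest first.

carbon steel: f(T) = -0.054·(T−10) [T>10 °C] = -0.9234
  Pd branch = 1.77·Pd^0.52·e^(0.02·RH+f) = 6.325 μm/a
  Sd branch = 0.102·Sd^0.62·e^(0.033·RH+0.04·T) = 26.38 μm/a
  sum: 6.325 + 26.38 → r_corr = 32.71 μm/a
  mass loss = 32.71 μm/a × 7.85 g/cm³ = 256.7 g·m⁻²·a⁻¹
zinc: T>10 °C ⇒ hinge -0.071·(27.1−10) = -1.2141
  SO₂ term: 0.0129·2.6^0.44·exp(0.046·85-1.2141) = 0.2911
  Cl⁻ term: 0.0175·14.7^0.57·exp(0.008·85+0.085·27.1) = 1.6
  sum: 0.2911 + 1.6 → r_corr = 1.891 μm/a
  mass loss = 1.891 μm/a × 7.14 g/cm³ = 13.5 g·m⁻²·a⁻¹
copper: T>10 °C ⇒ hinge -0.080·(27.1−10) = -1.3680
  SO₂ term: 0.0053·2.6^0.26·exp(0.059·85-1.3680) = 0.2606
  Cl⁻ term: 0.01025·14.7^0.27·exp(0.036·85+0.049·27.1) = 1.704
  r_corr = 0.2606 + 1.704 = 1.965 μm/a
  mass loss = 1.965 μm/a × 8.96 g/cm³ = 17.61 g·m⁻²·a⁻¹
Ordering by g·m⁻²·a⁻¹: carbon steel (257) > copper (17.6) > zinc (13.5)

["carbon steel", "copper", "zinc"]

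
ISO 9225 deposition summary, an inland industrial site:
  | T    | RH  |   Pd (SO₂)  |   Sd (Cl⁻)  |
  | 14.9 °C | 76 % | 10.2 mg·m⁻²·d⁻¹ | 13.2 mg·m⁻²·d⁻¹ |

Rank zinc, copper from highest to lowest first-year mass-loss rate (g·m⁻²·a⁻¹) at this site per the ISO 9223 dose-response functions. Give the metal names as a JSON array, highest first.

["copper", "zinc"]

zinc: f(T) = -0.071·(T−10) [T>10 °C] = -0.3479
  Pd branch = 0.0129·Pd^0.44·e^(0.046·RH+f) = 0.8348 μm/a
  Sd branch = 0.0175·Sd^0.57·e^(0.008·RH+0.085·T) = 0.4964 μm/a
  r_corr = 0.8348 + 0.4964 = 1.331 μm/a
  mass loss = 1.331 μm/a × 7.14 g/cm³ = 9.505 g·m⁻²·a⁻¹
copper: f(T) = -0.080·(T−10) [T>10 °C] = -0.3920
  Pd branch = 0.0053·Pd^0.26·e^(0.059·RH+f) = 0.5803 μm/a
  Cl⁻ term: 0.01025·13.2^0.27·exp(0.036·76+0.049·14.9) = 0.6585
  sum: 0.5803 + 0.6585 → r_corr = 1.239 μm/a
  mass loss = 1.239 μm/a × 8.96 g/cm³ = 11.1 g·m⁻²·a⁻¹
Ordering by g·m⁻²·a⁻¹: copper (11.1) > zinc (9.5)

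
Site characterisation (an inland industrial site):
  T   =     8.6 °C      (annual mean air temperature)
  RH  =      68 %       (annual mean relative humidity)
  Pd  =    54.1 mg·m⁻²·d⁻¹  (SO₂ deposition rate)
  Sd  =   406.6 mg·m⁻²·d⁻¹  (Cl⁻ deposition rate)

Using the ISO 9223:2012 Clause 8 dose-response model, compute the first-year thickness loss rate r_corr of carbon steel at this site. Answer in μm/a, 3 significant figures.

r_corr = 101 μm/a

carbon steel: T≤10 °C ⇒ hinge +0.150·(8.6−10) = -0.2100
  sulphur-dioxide contribution → 44.53 μm/a
  chloride contribution → 56.26 μm/a
  ⇒ r_corr(carbon steel) = 100.8 μm/a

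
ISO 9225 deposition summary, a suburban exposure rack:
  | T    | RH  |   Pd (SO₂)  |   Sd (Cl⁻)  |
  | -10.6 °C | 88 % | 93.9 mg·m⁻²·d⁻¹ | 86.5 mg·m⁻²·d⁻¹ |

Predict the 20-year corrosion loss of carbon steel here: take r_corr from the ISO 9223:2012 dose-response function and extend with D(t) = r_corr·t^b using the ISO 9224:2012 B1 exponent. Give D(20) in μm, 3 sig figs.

D(20) = 116 μm

carbon steel: f(T) = +0.150·(T−10) [T≤10 °C] = -3.0900
  Pd branch = 1.77·Pd^0.52·e^(0.02·RH+f) = 4.968 μm/a
  Sd branch = 0.102·Sd^0.62·e^(0.033·RH+0.04·T) = 19.35 μm/a
  sum: 4.968 + 19.35 → r_corr = 24.31 μm/a
Long-term exponent b (ISO 9224 Table 2, B1) = 0.523
  D(20) = 24.31 × 20^0.523 = 24.31 × 4.791 = 116.5 μm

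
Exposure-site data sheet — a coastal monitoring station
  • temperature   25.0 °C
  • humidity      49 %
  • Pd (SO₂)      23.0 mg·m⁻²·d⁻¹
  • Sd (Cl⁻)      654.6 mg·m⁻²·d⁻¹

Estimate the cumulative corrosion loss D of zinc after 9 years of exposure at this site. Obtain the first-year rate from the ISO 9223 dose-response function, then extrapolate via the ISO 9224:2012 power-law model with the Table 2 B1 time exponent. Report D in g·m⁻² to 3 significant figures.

zinc: f(T) = -0.071·(T−10) [T>10 °C] = -1.0650
  sulphur-dioxide contribution → 0.1683 μm/a
  chloride contribution → 8.735 μm/a
  total first-year rate 8.903 μm/a
Long-term exponent b (ISO 9224 Table 2, B1) = 0.813
  D(9) = 8.903 × 9^0.813 = 8.903 × 5.968 = 53.13 μm
  Mass loss = 53.13 μm × 7.14 g/cm³ = 379.4 g·m⁻²

D(9) = 379 g·m⁻²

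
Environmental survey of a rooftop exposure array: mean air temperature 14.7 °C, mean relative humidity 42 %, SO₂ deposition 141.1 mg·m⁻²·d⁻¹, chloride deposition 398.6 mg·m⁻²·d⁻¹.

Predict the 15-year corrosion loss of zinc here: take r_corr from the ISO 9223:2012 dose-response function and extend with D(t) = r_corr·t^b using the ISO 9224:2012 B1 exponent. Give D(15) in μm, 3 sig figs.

zinc: temperature factor f = -0.071·(4.7) = -0.3337
  sulphur-dioxide contribution → 0.563 μm/a
  chloride contribution → 2.594 μm/a
  total first-year rate 3.157 μm/a
Long-term exponent b (ISO 9224 Table 2, B1) = 0.813
  D(15) = 3.157 × 15^0.813 = 3.157 × 9.04 = 28.54 μm

D(15) = 28.5 μm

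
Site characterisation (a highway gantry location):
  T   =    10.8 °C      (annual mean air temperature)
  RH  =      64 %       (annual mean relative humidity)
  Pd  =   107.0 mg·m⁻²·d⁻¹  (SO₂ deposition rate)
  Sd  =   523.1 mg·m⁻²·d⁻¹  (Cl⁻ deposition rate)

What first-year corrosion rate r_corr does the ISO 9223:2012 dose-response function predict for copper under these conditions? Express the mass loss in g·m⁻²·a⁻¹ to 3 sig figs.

r_corr = 15.0 g·m⁻²·a⁻¹

copper: temperature factor f = -0.080·(0.8) = -0.0640
  Pd branch = 0.0053·Pd^0.26·e^(0.059·RH+f) = 0.7312 μm/a
  Cl⁻ term: 0.01025·523.1^0.27·exp(0.036·64+0.049·10.8) = 0.9445
  sum: 0.7312 + 0.9445 → r_corr = 1.676 μm/a
Convert to mass loss: 1.676 μm/a × 8.96 g/cm³ = 15.01 g·m⁻²·a⁻¹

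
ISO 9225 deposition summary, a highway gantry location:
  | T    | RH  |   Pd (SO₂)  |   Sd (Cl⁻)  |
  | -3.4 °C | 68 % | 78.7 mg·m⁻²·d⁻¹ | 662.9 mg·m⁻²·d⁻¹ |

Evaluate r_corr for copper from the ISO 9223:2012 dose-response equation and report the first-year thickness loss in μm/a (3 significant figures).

copper: temperature factor f = +0.126·(-13.4) = -1.6884
  SO₂ term: 0.0053·78.7^0.26·exp(0.059·68-1.6884) = 0.1684
  Cl⁻ term: 0.01025·662.9^0.27·exp(0.036·68+0.049·-3.4) = 0.5798
  sum: 0.1684 + 0.5798 → r_corr = 0.7483 μm/a

r_corr = 0.748 μm/a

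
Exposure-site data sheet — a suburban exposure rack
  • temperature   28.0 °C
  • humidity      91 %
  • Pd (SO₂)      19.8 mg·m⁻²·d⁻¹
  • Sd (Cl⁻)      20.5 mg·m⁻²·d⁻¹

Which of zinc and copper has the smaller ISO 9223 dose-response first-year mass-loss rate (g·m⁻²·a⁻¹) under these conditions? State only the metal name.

zinc

zinc: f(T) = -0.071·(T−10) [T>10 °C] = -1.2780
  SO₂ term: 0.0129·19.8^0.44·exp(0.046·91-1.2780) = 0.8791
  Sd branch = 0.0175·Sd^0.57·e^(0.008·RH+0.085·T) = 2.19 μm/a
  sum: 0.8791 + 2.19 → r_corr = 3.07 μm/a
  mass loss = 3.07 μm/a × 7.14 g/cm³ = 21.92 g·m⁻²·a⁻¹
copper: T>10 °C ⇒ hinge -0.080·(28.0−10) = -1.4400
  SO₂ term: 0.0053·19.8^0.26·exp(0.059·91-1.4400) = 0.5858
  Sd branch = 0.01025·Sd^0.27·e^(0.036·RH+0.049·T) = 2.418 μm/a
  r_corr = 0.5858 + 2.418 = 3.004 μm/a
  mass loss = 3.004 μm/a × 8.96 g/cm³ = 26.92 g·m⁻²·a⁻¹
Ordering by g·m⁻²·a⁻¹: copper (26.9) > zinc (21.9)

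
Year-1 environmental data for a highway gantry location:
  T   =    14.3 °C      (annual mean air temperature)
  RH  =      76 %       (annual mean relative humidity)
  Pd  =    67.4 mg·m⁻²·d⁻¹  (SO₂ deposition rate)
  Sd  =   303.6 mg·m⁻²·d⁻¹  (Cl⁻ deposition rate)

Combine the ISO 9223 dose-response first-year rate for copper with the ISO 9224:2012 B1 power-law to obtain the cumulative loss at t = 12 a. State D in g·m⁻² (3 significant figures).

copper: temperature factor f = -0.080·(4.3) = -0.3440
  Pd branch = 0.0053·Pd^0.26·e^(0.059·RH+f) = 0.9947 μm/a
  Cl⁻ term: 0.01025·303.6^0.27·exp(0.036·76+0.049·14.3) = 1.491
  sum: 0.9947 + 1.491 → r_corr = 2.486 μm/a
Long-term exponent b (ISO 9224 Table 2, B1) = 0.667
  D(12) = 2.486 × 12^0.667 = 2.486 × 5.246 = 13.04 μm
  Mass loss = 13.04 μm × 8.96 g/cm³ = 116.8 g·m⁻²

D(12) = 117 g·m⁻²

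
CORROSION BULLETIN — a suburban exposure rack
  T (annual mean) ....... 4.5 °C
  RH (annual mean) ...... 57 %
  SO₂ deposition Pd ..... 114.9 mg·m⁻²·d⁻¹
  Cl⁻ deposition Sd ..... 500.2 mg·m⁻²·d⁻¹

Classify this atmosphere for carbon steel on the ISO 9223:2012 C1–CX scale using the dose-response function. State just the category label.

C4

carbon steel: T≤10 °C ⇒ hinge +0.150·(4.5−10) = -0.8250
  SO₂ term: 1.77·114.9^0.52·exp(0.02·57-0.8250) = 28.59
  Sd branch = 0.102·Sd^0.62·e^(0.033·RH+0.04·T) = 37.77 μm/a
  sum: 28.59 + 37.77 → r_corr = 66.36 μm/a
66.4 μm/a falls in (50, 80] for carbon steel → category C4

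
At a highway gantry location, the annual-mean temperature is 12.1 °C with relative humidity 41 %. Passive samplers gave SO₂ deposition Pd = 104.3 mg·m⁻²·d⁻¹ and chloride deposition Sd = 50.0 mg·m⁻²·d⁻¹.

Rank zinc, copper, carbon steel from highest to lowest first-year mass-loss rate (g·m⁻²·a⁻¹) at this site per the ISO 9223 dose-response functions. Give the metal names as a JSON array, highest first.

zinc: T>10 °C ⇒ hinge -0.071·(12.1−10) = -0.1491
  Pd branch = 0.0129·Pd^0.44·e^(0.046·RH+f) = 0.5662 μm/a
  Sd branch = 0.0175·Sd^0.57·e^(0.008·RH+0.085·T) = 0.6318 μm/a
  r_corr = 0.5662 + 0.6318 = 1.198 μm/a
  mass loss = 1.198 μm/a × 7.14 g/cm³ = 8.554 g·m⁻²·a⁻¹
copper: f(T) = -0.080·(T−10) [T>10 °C] = -0.1680
  Pd branch = 0.0053·Pd^0.26·e^(0.059·RH+f) = 0.1685 μm/a
  Cl⁻ term: 0.01025·50.0^0.27·exp(0.036·41+0.049·12.1) = 0.2333
  sum: 0.1685 + 0.2333 → r_corr = 0.4018 μm/a
  mass loss = 0.4018 μm/a × 8.96 g/cm³ = 3.6 g·m⁻²·a⁻¹
carbon steel: T>10 °C ⇒ hinge -0.054·(12.1−10) = -0.1134
  SO₂ term: 1.77·104.3^0.52·exp(0.02·41-0.1134) = 40.21
  Cl⁻ term: 0.102·50.0^0.62·exp(0.033·41+0.04·12.1) = 7.24
  sum: 40.21 + 7.24 → r_corr = 47.45 μm/a
  mass loss = 47.45 μm/a × 7.85 g/cm³ = 372.5 g·m⁻²·a⁻¹
Ordering by g·m⁻²·a⁻¹: carbon steel (372) > zinc (8.55) > copper (3.6)

["carbon steel", "zinc", "copper"]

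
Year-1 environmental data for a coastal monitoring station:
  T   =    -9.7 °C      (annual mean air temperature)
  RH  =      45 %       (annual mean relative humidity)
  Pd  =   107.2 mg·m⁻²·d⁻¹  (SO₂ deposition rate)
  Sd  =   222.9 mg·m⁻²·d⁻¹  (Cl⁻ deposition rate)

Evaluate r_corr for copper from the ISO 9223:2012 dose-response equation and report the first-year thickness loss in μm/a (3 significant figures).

r_corr = 0.160 μm/a

copper: temperature factor f = +0.126·(-19.7) = -2.4822
  Pd branch = 0.0053·Pd^0.26·e^(0.059·RH+f) = 0.02124 μm/a
  Cl⁻ term: 0.01025·222.9^0.27·exp(0.036·45+0.049·-9.7) = 0.1386
  sum: 0.02124 + 0.1386 → r_corr = 0.1599 μm/a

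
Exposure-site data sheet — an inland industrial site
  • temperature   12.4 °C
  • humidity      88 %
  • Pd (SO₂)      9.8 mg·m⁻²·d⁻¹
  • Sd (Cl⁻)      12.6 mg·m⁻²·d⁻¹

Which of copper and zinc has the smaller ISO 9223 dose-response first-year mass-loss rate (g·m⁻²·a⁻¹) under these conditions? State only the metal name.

copper: T>10 °C ⇒ hinge -0.080·(12.4−10) = -0.1920
  Pd branch = 0.0053·Pd^0.26·e^(0.059·RH+f) = 1.424 μm/a
  Cl⁻ term: 0.01025·12.6^0.27·exp(0.036·88+0.049·12.4) = 0.8862
  r_corr = 1.424 + 0.8862 = 2.31 μm/a
  mass loss = 2.31 μm/a × 8.96 g/cm³ = 20.7 g·m⁻²·a⁻¹
zinc: f(T) = -0.071·(T−10) [T>10 °C] = -0.1704
  Pd branch = 0.0129·Pd^0.44·e^(0.046·RH+f) = 1.701 μm/a
  Cl⁻ term: 0.0175·12.6^0.57·exp(0.008·88+0.085·12.4) = 0.4303
  sum: 1.701 + 0.4303 → r_corr = 2.131 μm/a
  mass loss = 2.131 μm/a × 7.14 g/cm³ = 15.22 g·m⁻²·a⁻¹
Ordering by g·m⁻²·a⁻¹: copper (20.7) > zinc (15.2)

zinc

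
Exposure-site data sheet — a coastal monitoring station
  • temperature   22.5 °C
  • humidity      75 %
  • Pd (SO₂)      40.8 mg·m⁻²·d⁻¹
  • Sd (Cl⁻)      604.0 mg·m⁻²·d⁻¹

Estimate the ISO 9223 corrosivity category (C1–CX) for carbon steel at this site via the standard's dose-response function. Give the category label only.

C5

carbon steel: f(T) = -0.054·(T−10) [T>10 °C] = -0.6750
  Pd branch = 1.77·Pd^0.52·e^(0.02·RH+f) = 27.78 μm/a
  Sd branch = 0.102·Sd^0.62·e^(0.033·RH+0.04·T) = 158 μm/a
  sum: 27.78 + 158 → r_corr = 185.8 μm/a
Category bounds: 80…200 μm/a bracket r_corr ⇒ C5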